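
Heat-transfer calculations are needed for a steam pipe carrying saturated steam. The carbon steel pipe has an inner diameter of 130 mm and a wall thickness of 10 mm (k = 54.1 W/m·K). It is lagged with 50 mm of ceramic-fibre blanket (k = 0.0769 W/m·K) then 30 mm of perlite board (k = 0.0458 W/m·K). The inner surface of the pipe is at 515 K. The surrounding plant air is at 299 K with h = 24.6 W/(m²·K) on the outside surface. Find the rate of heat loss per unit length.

For a radial system each layer contributes R = ln(r_out/r_in)/(2πkL); films add R = 1/(hA).
R_carbon steel pipe wall = ln(75/65)/(2π×54.1×1) = 4.21×10^-4 K/W
R_ceramic-fibre blanket = ln(125/75)/(2π×0.0769×1) = 1.057 K/W
R_perlite board = ln(155/125)/(2π×0.0458×1) = 0.7475 K/W
R_outer film = 1/(h_o·2πr_oL) = 1/(24.6×2π×0.155×1) = 0.04174 K/W
R_total = 1.847 K/W
Q = ΔT/R_total = 216/1.847

q′ ≈ 117 W/m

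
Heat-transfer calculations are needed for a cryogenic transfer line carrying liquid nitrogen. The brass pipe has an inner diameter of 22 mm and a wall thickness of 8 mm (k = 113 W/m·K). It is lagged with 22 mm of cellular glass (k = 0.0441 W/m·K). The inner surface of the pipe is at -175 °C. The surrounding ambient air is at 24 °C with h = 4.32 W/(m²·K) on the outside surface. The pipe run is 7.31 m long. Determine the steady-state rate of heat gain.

Cylindrical conduction, so R = ln(r₂/r₁)/(2πkL) per layer, in series:
R_brass pipe wall = ln(19/11)/(2π×113×7.31) = 1.053×10^-4 K/W
R_cellular glass = ln(41/19)/(2π×0.0441×7.31) = 0.3797 K/W
R_outer film = 1/(h_o·2πr_oL) = 1/(4.32×2π×0.041×7.31) = 0.1229 K/W
R_total = 0.5028 K/W
Q = ΔT/R_total = 199/0.5028

Q ≈ 396 W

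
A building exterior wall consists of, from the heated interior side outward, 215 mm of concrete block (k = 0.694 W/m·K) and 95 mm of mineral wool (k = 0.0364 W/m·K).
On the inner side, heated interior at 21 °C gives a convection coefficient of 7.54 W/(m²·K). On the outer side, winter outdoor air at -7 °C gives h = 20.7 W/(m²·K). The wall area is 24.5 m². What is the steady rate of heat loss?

Q ≈ 221 W

Series thermal resistances:
R_inner film = 1/(h_i·A) = 1/(7.54×24.5) = 0.005413 K/W
R_concrete block = L/(kA) = 0.215/(0.694×24.5) = 0.01264 K/W
R_mineral wool = L/(kA) = 0.095/(0.0364×24.5) = 0.1065 K/W
R_outer film = 1/(h_o·A) = 1/(20.7×24.5) = 0.001972 K/W
R_total = 0.1266 K/W
Q = ΔT / R_total = 28 / 0.1266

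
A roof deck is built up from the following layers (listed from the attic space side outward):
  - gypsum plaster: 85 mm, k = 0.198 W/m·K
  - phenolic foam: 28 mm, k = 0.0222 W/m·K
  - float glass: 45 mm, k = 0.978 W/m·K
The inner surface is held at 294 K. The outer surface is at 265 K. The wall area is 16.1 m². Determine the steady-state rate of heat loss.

Q ≈ 269 W

Series thermal resistances:
R_gypsum plaster = L/(kA) = 0.085/(0.198×16.1) = 0.02666 K/W
R_phenolic foam = L/(kA) = 0.028/(0.0222×16.1) = 0.07834 K/W
R_float glass = L/(kA) = 0.045/(0.978×16.1) = 0.002858 K/W
R_total = 0.1079 K/W
Q = ΔT / R_total = 29 / 0.1079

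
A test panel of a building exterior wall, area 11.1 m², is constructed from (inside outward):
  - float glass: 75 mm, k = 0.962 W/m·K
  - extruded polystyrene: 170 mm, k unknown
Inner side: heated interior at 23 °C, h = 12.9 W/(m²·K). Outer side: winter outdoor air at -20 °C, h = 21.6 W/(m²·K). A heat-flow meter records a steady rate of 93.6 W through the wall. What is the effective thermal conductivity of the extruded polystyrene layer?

k ≈ 0.0347 W/(m·K)

Thermal resistances in series:
R_inner film = 1/(h_i·A) = 1/(12.9×11.1) = 0.006984 K/W
R_float glass = L/(kA) = 0.075/(0.962×11.1) = 0.007024 K/W
R_outer film = 1/(h_o·A) = 1/(21.6×11.1) = 0.004171 K/W
Sum of known resistances R_other = 0.01818 K/W
Total R = ΔT/Q = 43/93.6 = 0.4594 K/W
R_extruded polystyrene = R_total − R_other = 0.4412 K/W
k = L/(R·A) = 0.17/(0.4412×11.1)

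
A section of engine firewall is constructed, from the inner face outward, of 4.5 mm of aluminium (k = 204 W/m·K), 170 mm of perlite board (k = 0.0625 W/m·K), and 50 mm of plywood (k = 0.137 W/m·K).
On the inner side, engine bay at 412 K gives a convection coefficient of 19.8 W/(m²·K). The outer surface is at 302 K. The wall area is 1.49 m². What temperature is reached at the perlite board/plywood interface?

T ≈ 315 K

Series thermal resistances:
R_inner film = 1/(h_i·A) = 1/(19.8×1.49) = 0.0339 K/W
R_aluminium = L/(kA) = 0.0045/(204×1.49) = 1.48×10^-5 K/W
R_perlite board = L/(kA) = 0.17/(0.0625×1.49) = 1.826 K/W
R_plywood = L/(kA) = 0.05/(0.137×1.49) = 0.2449 K/W
R_total = 2.104 K/W;  Q = ΔT/R_total = 110/2.104 = 52.27 W
T_interface = T_inner − Q·ΣR(inner→interface) = 412 − 52.3×1.859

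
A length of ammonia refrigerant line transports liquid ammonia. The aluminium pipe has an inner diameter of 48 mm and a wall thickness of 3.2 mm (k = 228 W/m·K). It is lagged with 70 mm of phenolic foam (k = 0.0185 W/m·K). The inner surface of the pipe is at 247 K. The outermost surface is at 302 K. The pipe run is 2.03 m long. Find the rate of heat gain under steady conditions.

Treating each annulus and film as a series resistance:
R_aluminium pipe wall = ln(27.2/24)/(2π×228×2.03) = 4.304×10^-5 K/W
R_phenolic foam = ln(97.2/27.2)/(2π×0.0185×2.03) = 5.397 K/W
R_total = 5.397 K/W
Q = ΔT/R_total = 55/5.397

Q ≈ 10.2 W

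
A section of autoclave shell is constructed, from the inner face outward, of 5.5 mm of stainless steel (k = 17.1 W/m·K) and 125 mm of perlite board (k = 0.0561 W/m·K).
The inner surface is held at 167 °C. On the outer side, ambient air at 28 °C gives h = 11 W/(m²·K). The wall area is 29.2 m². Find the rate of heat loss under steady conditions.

Model the wall as resistances in series:
R_stainless steel = L/(kA) = 0.0055/(17.1×29.2) = 1.101×10^-5 K/W
R_perlite board = L/(kA) = 0.125/(0.0561×29.2) = 0.07631 K/W
R_outer film = 1/(h_o·A) = 1/(11×29.2) = 0.003113 K/W
R_total = 0.07943 K/W
Q = ΔT / R_total = 139 / 0.07943

Q ≈ 1750 W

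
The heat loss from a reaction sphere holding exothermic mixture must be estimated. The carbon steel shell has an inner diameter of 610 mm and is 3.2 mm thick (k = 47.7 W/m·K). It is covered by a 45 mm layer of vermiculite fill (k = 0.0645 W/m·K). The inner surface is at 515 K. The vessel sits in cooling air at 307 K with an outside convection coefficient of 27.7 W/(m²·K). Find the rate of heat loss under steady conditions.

Spherical conduction: R = (1/r_in − 1/r_out)/(4πk) per layer; series-sum.
R_carbon steel shell = (1/0.305 − 1/0.3082)/(4π×47.7) = 5.679×10^-5 K/W
R_vermiculite fill = (1/0.3082 − 1/0.3532)/(4π×0.0645) = 0.51 K/W
R_outer film = 1/(h·4πr_o²) = 1/(27.7×4π×0.3532²) = 0.02303 K/W
R_total = 0.5331 K/W
Q = ΔT/R_total = 208/0.5331

Q ≈ 390 W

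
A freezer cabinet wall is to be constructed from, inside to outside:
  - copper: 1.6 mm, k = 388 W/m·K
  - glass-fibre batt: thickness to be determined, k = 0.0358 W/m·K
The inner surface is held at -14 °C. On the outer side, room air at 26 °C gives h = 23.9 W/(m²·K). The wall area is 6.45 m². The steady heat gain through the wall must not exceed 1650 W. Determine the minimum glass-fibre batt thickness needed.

Using the resistance-network approach (series):
R_copper = L/(kA) = 0.0016/(388×6.45) = 6.393×10^-7 K/W
R_outer film = 1/(h_o·A) = 1/(23.9×6.45) = 0.006487 K/W
Sum of the known resistances R_other = 0.006488 K/W
Required total resistance R_tot = ΔT/Q_allow = 40/1650 = 0.02424 K/W
R_glass-fibre batt = R_tot − R_other = 0.01775 K/W
L = R·k·A = 0.01775×0.0358×6.45

L ≈ 4.1 mm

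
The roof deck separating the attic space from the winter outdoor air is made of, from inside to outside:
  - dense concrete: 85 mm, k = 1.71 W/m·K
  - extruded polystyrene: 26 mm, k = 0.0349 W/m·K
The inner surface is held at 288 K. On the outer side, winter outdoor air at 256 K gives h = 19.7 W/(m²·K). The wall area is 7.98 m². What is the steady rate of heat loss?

Q ≈ 302 W

Using the resistance-network approach (series):
R_dense concrete = L/(kA) = 0.085/(1.71×7.98) = 0.006229 K/W
R_extruded polystyrene = L/(kA) = 0.026/(0.0349×7.98) = 0.09336 K/W
R_outer film = 1/(h_o·A) = 1/(19.7×7.98) = 0.006361 K/W
R_total = 0.1059 K/W
Q = ΔT / R_total = 32 / 0.1059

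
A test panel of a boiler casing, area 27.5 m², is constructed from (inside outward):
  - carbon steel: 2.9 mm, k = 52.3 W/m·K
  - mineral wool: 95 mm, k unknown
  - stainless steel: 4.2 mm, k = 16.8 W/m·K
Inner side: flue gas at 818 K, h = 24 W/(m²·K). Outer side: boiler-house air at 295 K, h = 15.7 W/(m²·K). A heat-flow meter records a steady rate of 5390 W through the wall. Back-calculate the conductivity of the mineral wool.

Thermal resistances in series:
R_inner film = 1/(h_i·A) = 1/(24×27.5) = 0.001515 K/W
R_carbon steel = L/(kA) = 0.0029/(52.3×27.5) = 2.016×10^-6 K/W
R_stainless steel = L/(kA) = 0.0042/(16.8×27.5) = 9.091×10^-6 K/W
R_outer film = 1/(h_o·A) = 1/(15.7×27.5) = 0.002316 K/W
Sum of known resistances R_other = 0.003842 K/W
Total R = ΔT/Q = 523/5390 = 0.09703 K/W
R_mineral wool = R_total − R_other = 0.09319 K/W
k = L/(R·A) = 0.095/(0.09319×27.5)

k ≈ 0.0371 W/(m·K)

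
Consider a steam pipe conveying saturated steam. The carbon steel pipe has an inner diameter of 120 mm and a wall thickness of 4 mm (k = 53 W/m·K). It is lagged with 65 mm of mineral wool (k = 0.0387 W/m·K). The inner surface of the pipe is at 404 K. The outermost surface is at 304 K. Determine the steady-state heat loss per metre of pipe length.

For a radial system each layer contributes R = ln(r_out/r_in)/(2πkL); films add R = 1/(hA).
R_carbon steel pipe wall = ln(64/60)/(2π×53×1) = 1.938×10^-4 K/W
R_mineral wool = ln(129/64)/(2π×0.0387×1) = 2.883 K/W
R_total = 2.883 K/W
Q = ΔT/R_total = 100/2.883

q′ ≈ 34.7 W/m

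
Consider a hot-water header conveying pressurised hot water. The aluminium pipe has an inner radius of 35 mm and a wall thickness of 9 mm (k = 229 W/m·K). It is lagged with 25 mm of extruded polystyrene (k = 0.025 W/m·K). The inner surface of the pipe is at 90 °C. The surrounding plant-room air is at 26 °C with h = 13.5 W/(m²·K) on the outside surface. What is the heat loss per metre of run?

Cylindrical conduction, so R = ln(r₂/r₁)/(2πkL) per layer, in series:
R_aluminium pipe wall = ln(44/35)/(2π×229×1) = 1.59×10^-4 K/W
R_extruded polystyrene = ln(69/44)/(2π×0.025×1) = 2.864 K/W
R_outer film = 1/(h_o·2πr_oL) = 1/(13.5×2π×0.069×1) = 0.1709 K/W
R_total = 3.035 K/W
Q = ΔT/R_total = 64/3.035

q′ ≈ 21.1 W/m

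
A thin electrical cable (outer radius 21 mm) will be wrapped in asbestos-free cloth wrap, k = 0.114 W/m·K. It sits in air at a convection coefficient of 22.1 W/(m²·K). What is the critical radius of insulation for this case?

For a cylinder r_cr = k/h = 0.114/22.1
r_cr = 5.16 mm; since the bare radius (21 mm) is above r_cr, any added insulation will reduce heat loss.

r_cr ≈ 5.16 mm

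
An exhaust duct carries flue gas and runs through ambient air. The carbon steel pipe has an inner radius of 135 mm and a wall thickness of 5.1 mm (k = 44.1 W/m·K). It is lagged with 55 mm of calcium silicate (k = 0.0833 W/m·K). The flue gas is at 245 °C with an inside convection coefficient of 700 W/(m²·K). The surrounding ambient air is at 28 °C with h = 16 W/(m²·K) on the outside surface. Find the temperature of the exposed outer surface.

T ≈ 44.1 °C

Cylindrical conduction, so R = ln(r₂/r₁)/(2πkL) per layer, in series:
R_inner film = 1/(h_i·2πr₁L) = 1/(700×2π×0.135×1) = 0.001684 K/W
R_carbon steel pipe wall = ln(140.1/135)/(2π×44.1×1) = 1.338×10^-4 K/W
R_calcium silicate = ln(195.1/140.1)/(2π×0.0833×1) = 0.6327 K/W
R_outer film = 1/(h_o·2πr_oL) = 1/(16×2π×0.1951×1) = 0.05099 K/W
R_total = 0.6855 K/W
Q = ΔT/R_total = 217/0.6855
Q = 317 W/m
T_interface = T_inner − Q·ΣR(inner→interface) = 245 − 317×0.6345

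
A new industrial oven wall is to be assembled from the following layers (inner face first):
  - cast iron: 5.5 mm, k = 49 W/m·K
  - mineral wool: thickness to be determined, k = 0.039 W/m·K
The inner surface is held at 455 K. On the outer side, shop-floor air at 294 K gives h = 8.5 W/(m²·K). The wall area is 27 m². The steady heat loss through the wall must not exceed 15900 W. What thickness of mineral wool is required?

Treating each layer as a thermal resistance in series:
R_cast iron = L/(kA) = 0.0055/(49×27) = 4.157×10^-6 K/W
R_outer film = 1/(h_o·A) = 1/(8.5×27) = 0.004357 K/W
Sum of the known resistances R_other = 0.004361 K/W
Required total resistance R_tot = ΔT/Q_allow = 161/15900 = 0.01013 K/W
R_mineral wool = R_tot − R_other = 0.005764 K/W
L = R·k·A = 0.005764×0.039×27

L ≈ 6.07 mm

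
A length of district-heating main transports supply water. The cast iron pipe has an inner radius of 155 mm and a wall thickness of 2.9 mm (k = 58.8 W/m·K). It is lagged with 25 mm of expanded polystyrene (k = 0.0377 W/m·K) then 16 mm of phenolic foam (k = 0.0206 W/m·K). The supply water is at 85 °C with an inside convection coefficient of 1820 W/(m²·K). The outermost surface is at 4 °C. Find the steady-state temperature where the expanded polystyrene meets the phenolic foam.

For a radial system each layer contributes R = ln(r_out/r_in)/(2πkL); films add R = 1/(hA).
R_inner film = 1/(h_i·2πr₁L) = 1/(1820×2π×0.155×1) = 5.642×10^-4 K/W
R_cast iron pipe wall = ln(157.9/155)/(2π×58.8×1) = 5.017×10^-5 K/W
R_expanded polystyrene = ln(182.9/157.9)/(2π×0.0377×1) = 0.6205 K/W
R_phenolic foam = ln(198.9/182.9)/(2π×0.0206×1) = 0.6479 K/W
R_total = 1.269 K/W
Q = ΔT/R_total = 81/1.269
Q = 63.8 W/m
T_interface = T_inner − Q·ΣR(inner→interface) = 85 − 63.8×0.6211

T ≈ 45.4 °C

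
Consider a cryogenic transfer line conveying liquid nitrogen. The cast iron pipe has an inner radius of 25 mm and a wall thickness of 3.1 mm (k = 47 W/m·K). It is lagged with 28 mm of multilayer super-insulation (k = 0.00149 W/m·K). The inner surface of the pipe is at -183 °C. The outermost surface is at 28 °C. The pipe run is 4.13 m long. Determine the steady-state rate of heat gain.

Cylindrical conduction, so R = ln(r₂/r₁)/(2πkL) per layer, in series:
R_cast iron pipe wall = ln(28.1/25)/(2π×47×4.13) = 9.584×10^-5 K/W
R_multilayer super-insulation = ln(56.1/28.1)/(2π×0.00149×4.13) = 17.88 K/W
R_total = 17.88 K/W
Q = ΔT/R_total = 211/17.88

Q ≈ 11.8 W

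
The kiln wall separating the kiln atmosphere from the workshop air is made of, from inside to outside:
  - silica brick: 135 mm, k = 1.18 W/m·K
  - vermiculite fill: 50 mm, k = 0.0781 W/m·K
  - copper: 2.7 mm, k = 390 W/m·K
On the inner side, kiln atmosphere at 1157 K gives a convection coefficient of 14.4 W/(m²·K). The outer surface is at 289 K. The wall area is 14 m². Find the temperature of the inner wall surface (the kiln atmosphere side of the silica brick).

T ≈ 1080 K

Series thermal resistances:
R_inner film = 1/(h_i·A) = 1/(14.4×14) = 0.00496 K/W
R_silica brick = L/(kA) = 0.135/(1.18×14) = 0.008172 K/W
R_vermiculite fill = L/(kA) = 0.05/(0.0781×14) = 0.04573 K/W
R_copper = L/(kA) = 0.0027/(390×14) = 4.945×10^-7 K/W
R_total = 0.05886 K/W;  Q = ΔT/R_total = 868/0.05886 = 14750 W
T_interface = T_inner − Q·ΣR(inner→interface) = 1157 − 14700×0.00496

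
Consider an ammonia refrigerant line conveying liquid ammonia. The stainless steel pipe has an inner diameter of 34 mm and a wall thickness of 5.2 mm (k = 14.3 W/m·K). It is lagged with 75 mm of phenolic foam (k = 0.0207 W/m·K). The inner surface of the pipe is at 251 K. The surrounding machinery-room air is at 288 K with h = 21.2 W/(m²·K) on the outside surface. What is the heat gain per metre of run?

Radial resistances (cylindrical: R_cond = ln(r_o/r_i)/(2πkL), R_conv = 1/(h·2πrL)):
R_stainless steel pipe wall = ln(22.2/17)/(2π×14.3×1) = 0.00297 K/W
R_phenolic foam = ln(97.2/22.2)/(2π×0.0207×1) = 11.35 K/W
R_outer film = 1/(h_o·2πr_oL) = 1/(21.2×2π×0.0972×1) = 0.07724 K/W
R_total = 11.43 K/W
Q = ΔT/R_total = 37/11.43

q′ ≈ 3.24 W/m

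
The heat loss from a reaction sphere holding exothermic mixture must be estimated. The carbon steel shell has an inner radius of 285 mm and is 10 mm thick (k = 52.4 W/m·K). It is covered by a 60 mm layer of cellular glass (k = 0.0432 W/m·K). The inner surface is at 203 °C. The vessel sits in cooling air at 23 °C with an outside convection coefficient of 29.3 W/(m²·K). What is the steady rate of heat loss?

Q ≈ 167 W

Each spherical layer contributes R = (1/r_i − 1/r_o)/(4πk):
R_carbon steel shell = (1/0.285 − 1/0.295)/(4π×52.4) = 1.806×10^-4 K/W
R_cellular glass = (1/0.295 − 1/0.355)/(4π×0.0432) = 1.055 K/W
R_outer film = 1/(h·4πr_o²) = 1/(29.3×4π×0.355²) = 0.02155 K/W
R_total = 1.077 K/W
Q = ΔT/R_total = 180/1.077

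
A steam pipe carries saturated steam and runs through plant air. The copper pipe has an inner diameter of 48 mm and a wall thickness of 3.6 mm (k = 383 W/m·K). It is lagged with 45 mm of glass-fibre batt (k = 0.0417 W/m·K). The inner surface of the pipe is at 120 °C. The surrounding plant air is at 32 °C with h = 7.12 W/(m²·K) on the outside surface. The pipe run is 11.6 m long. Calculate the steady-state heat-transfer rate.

Q ≈ 255 W

Radial resistances (cylindrical: R_cond = ln(r_o/r_i)/(2πkL), R_conv = 1/(h·2πrL)):
R_copper pipe wall = ln(27.6/24)/(2π×383×11.6) = 5.007×10^-6 K/W
R_glass-fibre batt = ln(72.6/27.6)/(2π×0.0417×11.6) = 0.3182 K/W
R_outer film = 1/(h_o·2πr_oL) = 1/(7.12×2π×0.0726×11.6) = 0.02654 K/W
R_total = 0.3448 K/W
Q = ΔT/R_total = 88/0.3448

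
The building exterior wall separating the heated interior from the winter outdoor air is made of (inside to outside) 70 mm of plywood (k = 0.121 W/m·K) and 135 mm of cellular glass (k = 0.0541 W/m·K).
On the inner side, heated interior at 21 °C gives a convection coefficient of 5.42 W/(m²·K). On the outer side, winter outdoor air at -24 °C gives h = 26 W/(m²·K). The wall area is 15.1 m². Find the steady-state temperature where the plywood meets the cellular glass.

Using the resistance-network approach (series):
R_inner film = 1/(h_i·A) = 1/(5.42×15.1) = 0.01222 K/W
R_plywood = L/(kA) = 0.07/(0.121×15.1) = 0.03831 K/W
R_cellular glass = L/(kA) = 0.135/(0.0541×15.1) = 0.1653 K/W
R_outer film = 1/(h_o·A) = 1/(26×15.1) = 0.002547 K/W
R_total = 0.2183 K/W;  Q = ΔT/R_total = 45/0.2183 = 206.1 W
T_interface = T_inner − Q·ΣR(inner→interface) = 21 − 206×0.05053

T ≈ 10.6 °C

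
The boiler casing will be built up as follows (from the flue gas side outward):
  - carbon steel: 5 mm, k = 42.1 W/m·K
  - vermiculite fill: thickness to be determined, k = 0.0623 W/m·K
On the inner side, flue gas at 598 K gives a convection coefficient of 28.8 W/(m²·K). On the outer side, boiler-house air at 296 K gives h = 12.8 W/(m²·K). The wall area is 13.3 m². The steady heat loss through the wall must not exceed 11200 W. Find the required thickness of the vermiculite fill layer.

Model the wall as resistances in series:
R_inner film = 1/(h_i·A) = 1/(28.8×13.3) = 0.002611 K/W
R_carbon steel = L/(kA) = 0.005/(42.1×13.3) = 8.93×10^-6 K/W
R_outer film = 1/(h_o·A) = 1/(12.8×13.3) = 0.005874 K/W
Sum of the known resistances R_other = 0.008494 K/W
Required total resistance R_tot = ΔT/Q_allow = 302/11200 = 0.02696 K/W
R_vermiculite fill = R_tot − R_other = 0.01847 K/W
L = R·k·A = 0.01847×0.0623×13.3

L ≈ 15.3 mm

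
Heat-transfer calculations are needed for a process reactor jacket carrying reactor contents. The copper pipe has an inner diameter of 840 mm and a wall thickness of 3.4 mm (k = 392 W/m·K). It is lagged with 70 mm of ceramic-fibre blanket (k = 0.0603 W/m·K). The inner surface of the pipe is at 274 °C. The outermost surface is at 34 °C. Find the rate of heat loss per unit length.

q′ ≈ 594 W/m

Per-layer cylindrical resistances, series-summed:
R_copper pipe wall = ln(423.4/420)/(2π×392×1) = 3.273×10^-6 K/W
R_ceramic-fibre blanket = ln(493.4/423.4)/(2π×0.0603×1) = 0.4038 K/W
R_total = 0.4038 K/W
Q = ΔT/R_total = 240/0.4038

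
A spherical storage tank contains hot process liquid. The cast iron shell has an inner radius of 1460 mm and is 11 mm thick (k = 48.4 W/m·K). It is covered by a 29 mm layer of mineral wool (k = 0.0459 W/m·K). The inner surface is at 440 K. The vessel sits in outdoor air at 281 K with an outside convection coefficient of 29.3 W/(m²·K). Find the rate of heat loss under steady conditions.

Q ≈ 6620 W

Radial (spherical) resistances in series:
R_cast iron shell = (1/1.46 − 1/1.471)/(4π×48.4) = 8.421×10^-6 K/W
R_mineral wool = (1/1.471 − 1/1.5)/(4π×0.0459) = 0.02279 K/W
R_outer film = 1/(h·4πr_o²) = 1/(29.3×4π×1.5²) = 0.001207 K/W
R_total = 0.024 K/W
Q = ΔT/R_total = 159/0.024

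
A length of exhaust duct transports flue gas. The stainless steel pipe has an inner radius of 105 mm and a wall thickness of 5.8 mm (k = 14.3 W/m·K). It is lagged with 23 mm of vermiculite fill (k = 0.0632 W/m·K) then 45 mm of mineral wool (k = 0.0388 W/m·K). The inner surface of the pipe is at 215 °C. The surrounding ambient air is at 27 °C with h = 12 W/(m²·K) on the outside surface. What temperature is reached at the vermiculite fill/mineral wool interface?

T ≈ 164 °C

Cylindrical conduction, so R = ln(r₂/r₁)/(2πkL) per layer, in series:
R_stainless steel pipe wall = ln(110.8/105)/(2π×14.3×1) = 5.984×10^-4 K/W
R_vermiculite fill = ln(133.8/110.8)/(2π×0.0632×1) = 0.475 K/W
R_mineral wool = ln(178.8/133.8)/(2π×0.0388×1) = 1.189 K/W
R_outer film = 1/(h_o·2πr_oL) = 1/(12×2π×0.1788×1) = 0.07418 K/W
R_total = 1.739 K/W
Q = ΔT/R_total = 188/1.739
Q = 108 W/m
T_interface = T_inner − Q·ΣR(inner→interface) = 215 − 108×0.4756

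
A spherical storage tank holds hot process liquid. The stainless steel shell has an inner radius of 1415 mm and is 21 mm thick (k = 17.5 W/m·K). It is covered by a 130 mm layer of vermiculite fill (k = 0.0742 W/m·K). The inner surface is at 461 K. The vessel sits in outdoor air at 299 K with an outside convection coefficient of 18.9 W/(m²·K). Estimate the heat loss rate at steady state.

Q ≈ 2540 W

Radial (spherical) resistances in series:
R_stainless steel shell = (1/1.415 − 1/1.436)/(4π×17.5) = 4.7×10^-5 K/W
R_vermiculite fill = (1/1.436 − 1/1.566)/(4π×0.0742) = 0.062 K/W
R_outer film = 1/(h·4πr_o²) = 1/(18.9×4π×1.566²) = 0.001717 K/W
R_total = 0.06376 K/W
Q = ΔT/R_total = 162/0.06376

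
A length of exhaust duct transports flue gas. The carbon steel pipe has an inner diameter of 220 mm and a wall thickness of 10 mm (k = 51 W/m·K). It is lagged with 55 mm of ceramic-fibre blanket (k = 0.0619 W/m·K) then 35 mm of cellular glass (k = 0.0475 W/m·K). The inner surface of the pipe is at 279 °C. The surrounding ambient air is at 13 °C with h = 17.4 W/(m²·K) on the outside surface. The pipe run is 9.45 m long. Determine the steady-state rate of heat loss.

Q ≈ 1550 W

For a radial system each layer contributes R = ln(r_out/r_in)/(2πkL); films add R = 1/(hA).
R_carbon steel pipe wall = ln(120/110)/(2π×51×9.45) = 2.873×10^-5 K/W
R_ceramic-fibre blanket = ln(175/120)/(2π×0.0619×9.45) = 0.1027 K/W
R_cellular glass = ln(210/175)/(2π×0.0475×9.45) = 0.06464 K/W
R_outer film = 1/(h_o·2πr_oL) = 1/(17.4×2π×0.21×9.45) = 0.004609 K/W
R_total = 0.1719 K/W
Q = ΔT/R_total = 266/0.1719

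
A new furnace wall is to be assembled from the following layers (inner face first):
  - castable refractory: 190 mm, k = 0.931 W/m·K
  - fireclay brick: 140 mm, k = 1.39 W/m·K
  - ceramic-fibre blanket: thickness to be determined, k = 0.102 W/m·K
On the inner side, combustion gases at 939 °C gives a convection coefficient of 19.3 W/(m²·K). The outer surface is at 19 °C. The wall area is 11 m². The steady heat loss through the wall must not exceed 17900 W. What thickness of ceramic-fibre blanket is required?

Series thermal resistances:
R_inner film = 1/(h_i·A) = 1/(19.3×11) = 0.00471 K/W
R_castable refractory = L/(kA) = 0.19/(0.931×11) = 0.01855 K/W
R_fireclay brick = L/(kA) = 0.14/(1.39×11) = 0.009156 K/W
Sum of the known resistances R_other = 0.03242 K/W
Required total resistance R_tot = ΔT/Q_allow = 920/17900 = 0.0514 K/W
R_ceramic-fibre blanket = R_tot − R_other = 0.01898 K/W
L = R·k·A = 0.01898×0.102×11

L ≈ 21.3 mm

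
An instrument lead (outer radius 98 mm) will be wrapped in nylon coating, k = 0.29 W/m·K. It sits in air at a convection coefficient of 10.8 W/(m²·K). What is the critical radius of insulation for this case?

r_cr ≈ 26.9 mm

For a cylinder r_cr = k/h = 0.29/10.8
r_cr = 26.9 mm; since the bare radius (98 mm) is above r_cr, any added insulation will reduce heat loss.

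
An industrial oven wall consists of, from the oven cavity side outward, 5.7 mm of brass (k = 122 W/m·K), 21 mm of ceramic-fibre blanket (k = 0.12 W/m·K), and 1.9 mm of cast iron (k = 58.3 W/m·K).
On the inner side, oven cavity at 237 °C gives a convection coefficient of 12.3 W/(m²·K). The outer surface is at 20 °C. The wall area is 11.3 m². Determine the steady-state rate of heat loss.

Treating each layer as a thermal resistance in series:
R_inner film = 1/(h_i·A) = 1/(12.3×11.3) = 0.007195 K/W
R_brass = L/(kA) = 0.0057/(122×11.3) = 4.135×10^-6 K/W
R_ceramic-fibre blanket = L/(kA) = 0.021/(0.12×11.3) = 0.01549 K/W
R_cast iron = L/(kA) = 0.0019/(58.3×11.3) = 2.884×10^-6 K/W
R_total = 0.02269 K/W
Q = ΔT / R_total = 217 / 0.02269

Q ≈ 9560 W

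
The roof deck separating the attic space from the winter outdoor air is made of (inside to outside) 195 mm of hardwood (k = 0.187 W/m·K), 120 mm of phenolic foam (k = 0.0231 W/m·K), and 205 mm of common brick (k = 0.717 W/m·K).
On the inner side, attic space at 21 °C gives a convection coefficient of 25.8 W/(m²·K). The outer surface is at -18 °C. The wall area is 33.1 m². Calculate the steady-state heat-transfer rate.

Thermal resistances in series:
R_inner film = 1/(h_i·A) = 1/(25.8×33.1) = 0.001171 K/W
R_hardwood = L/(kA) = 0.195/(0.187×33.1) = 0.0315 K/W
R_phenolic foam = L/(kA) = 0.12/(0.0231×33.1) = 0.1569 K/W
R_common brick = L/(kA) = 0.205/(0.717×33.1) = 0.008638 K/W
R_total = 0.1983 K/W
Q = ΔT / R_total = 39 / 0.1983

Q ≈ 197 W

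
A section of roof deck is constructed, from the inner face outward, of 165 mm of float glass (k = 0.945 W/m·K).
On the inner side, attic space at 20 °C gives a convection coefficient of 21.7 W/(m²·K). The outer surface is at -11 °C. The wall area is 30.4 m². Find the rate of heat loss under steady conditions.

Treating each layer as a thermal resistance in series:
R_inner film = 1/(h_i·A) = 1/(21.7×30.4) = 0.001516 K/W
R_float glass = L/(kA) = 0.165/(0.945×30.4) = 0.005744 K/W
R_total = 0.007259 K/W
Q = ΔT / R_total = 31 / 0.007259

Q ≈ 4270 W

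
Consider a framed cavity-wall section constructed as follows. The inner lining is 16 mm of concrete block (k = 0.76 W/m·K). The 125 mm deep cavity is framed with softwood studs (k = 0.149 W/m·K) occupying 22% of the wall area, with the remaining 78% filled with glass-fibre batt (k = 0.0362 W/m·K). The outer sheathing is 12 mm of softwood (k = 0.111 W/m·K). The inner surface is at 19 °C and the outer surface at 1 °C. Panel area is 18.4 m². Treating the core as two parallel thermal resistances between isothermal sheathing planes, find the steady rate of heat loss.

Sheathing layers in series; stud and cavity paths in parallel between them.
R_inner = 0.016/(0.76×18.4) = 0.001144 K/W
R_stud  = 0.125/(0.149×0.22×18.4) = 0.2072 K/W
R_cav   = 0.125/(0.0362×0.78×18.4) = 0.2406 K/W
1/R_core = 1/R_stud + 1/R_cav → R_core = 0.1113 K/W
R_outer = 0.012/(0.111×18.4) = 0.005875 K/W
R_total = 0.1184 K/W
Q = ΔT/R_total = 18/0.1184

Q ≈ 152 W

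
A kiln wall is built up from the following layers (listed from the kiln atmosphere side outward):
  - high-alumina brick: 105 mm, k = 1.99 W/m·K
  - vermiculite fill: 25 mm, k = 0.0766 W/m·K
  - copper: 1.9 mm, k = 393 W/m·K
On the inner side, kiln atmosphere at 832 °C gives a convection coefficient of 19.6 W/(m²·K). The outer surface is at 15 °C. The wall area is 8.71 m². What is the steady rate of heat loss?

Q ≈ 16500 W

Series thermal resistances:
R_inner film = 1/(h_i·A) = 1/(19.6×8.71) = 0.005858 K/W
R_high-alumina brick = L/(kA) = 0.105/(1.99×8.71) = 0.006058 K/W
R_vermiculite fill = L/(kA) = 0.025/(0.0766×8.71) = 0.03747 K/W
R_copper = L/(kA) = 0.0019/(393×8.71) = 5.551×10^-7 K/W
R_total = 0.04939 K/W
Q = ΔT / R_total = 817 / 0.04939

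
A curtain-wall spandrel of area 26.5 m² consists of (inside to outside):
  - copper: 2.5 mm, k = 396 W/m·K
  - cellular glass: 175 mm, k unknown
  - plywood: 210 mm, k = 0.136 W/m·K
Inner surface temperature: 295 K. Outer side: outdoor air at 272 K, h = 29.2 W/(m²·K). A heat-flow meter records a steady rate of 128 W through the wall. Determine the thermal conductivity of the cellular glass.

k ≈ 0.055 W/(m·K)

Model the wall as resistances in series:
R_copper = L/(kA) = 0.0025/(396×26.5) = 2.382×10^-7 K/W
R_plywood = L/(kA) = 0.21/(0.136×26.5) = 0.05827 K/W
R_outer film = 1/(h_o·A) = 1/(29.2×26.5) = 0.001292 K/W
Sum of known resistances R_other = 0.05956 K/W
Total R = ΔT/Q = 23/128 = 0.1797 K/W
R_cellular glass = R_total − R_other = 0.1201 K/W
k = L/(R·A) = 0.175/(0.1201×26.5)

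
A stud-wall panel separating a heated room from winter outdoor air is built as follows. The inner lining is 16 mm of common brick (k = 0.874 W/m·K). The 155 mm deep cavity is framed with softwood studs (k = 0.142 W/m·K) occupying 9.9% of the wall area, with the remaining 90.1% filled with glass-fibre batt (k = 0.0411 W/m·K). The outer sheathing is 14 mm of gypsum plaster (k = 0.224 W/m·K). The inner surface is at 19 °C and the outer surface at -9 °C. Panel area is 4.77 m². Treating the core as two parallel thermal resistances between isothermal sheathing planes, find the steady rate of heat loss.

Q ≈ 42.9 W

Sheathing layers in series; stud and cavity paths in parallel between them.
R_inner = 0.016/(0.874×4.77) = 0.003838 K/W
R_stud  = 0.155/(0.142×0.099×4.77) = 2.311 K/W
R_cav   = 0.155/(0.0411×0.901×4.77) = 0.8775 K/W
1/R_core = 1/R_stud + 1/R_cav → R_core = 0.636 K/W
R_outer = 0.014/(0.224×4.77) = 0.0131 K/W
R_total = 0.653 K/W
Q = ΔT/R_total = 28/0.653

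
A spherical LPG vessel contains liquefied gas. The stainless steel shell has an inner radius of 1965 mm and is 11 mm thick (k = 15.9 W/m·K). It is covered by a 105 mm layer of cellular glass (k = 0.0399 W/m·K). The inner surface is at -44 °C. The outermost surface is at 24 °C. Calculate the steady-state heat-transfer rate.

Each spherical layer contributes R = (1/r_i − 1/r_o)/(4πk):
R_stainless steel shell = (1/1.965 − 1/1.976)/(4π×15.9) = 1.418×10^-5 K/W
R_cellular glass = (1/1.976 − 1/2.081)/(4π×0.0399) = 0.05093 K/W
R_total = 0.05094 K/W
Q = ΔT/R_total = 68/0.05094

Q ≈ 1330 W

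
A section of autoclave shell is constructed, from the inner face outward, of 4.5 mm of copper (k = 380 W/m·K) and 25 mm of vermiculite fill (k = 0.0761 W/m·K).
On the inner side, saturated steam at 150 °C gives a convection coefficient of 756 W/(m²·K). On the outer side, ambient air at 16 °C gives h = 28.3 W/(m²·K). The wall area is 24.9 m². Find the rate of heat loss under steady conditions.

Q ≈ 9140 W

Treating each layer as a thermal resistance in series:
R_inner film = 1/(h_i·A) = 1/(756×24.9) = 5.312×10^-5 K/W
R_copper = L/(kA) = 0.0045/(380×24.9) = 4.756×10^-7 K/W
R_vermiculite fill = L/(kA) = 0.025/(0.0761×24.9) = 0.01319 K/W
R_outer film = 1/(h_o·A) = 1/(28.3×24.9) = 0.001419 K/W
R_total = 0.01467 K/W
Q = ΔT / R_total = 134 / 0.01467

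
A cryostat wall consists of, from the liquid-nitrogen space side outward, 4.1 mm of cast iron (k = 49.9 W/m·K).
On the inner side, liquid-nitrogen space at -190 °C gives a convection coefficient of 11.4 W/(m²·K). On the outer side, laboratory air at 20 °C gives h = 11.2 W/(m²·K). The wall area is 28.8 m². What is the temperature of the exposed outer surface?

Series thermal resistances:
R_inner film = 1/(h_i·A) = 1/(11.4×28.8) = 0.003046 K/W
R_cast iron = L/(kA) = 0.0041/(49.9×28.8) = 2.853×10^-6 K/W
R_outer film = 1/(h_o·A) = 1/(11.2×28.8) = 0.0031 K/W
R_total = 0.006149 K/W;  Q = ΔT/R_total = 210/0.006149 = 34150 W
T_interface = T_inner + Q·ΣR(inner→interface) = -190 + 34200×0.003049

T ≈ -85.9 °C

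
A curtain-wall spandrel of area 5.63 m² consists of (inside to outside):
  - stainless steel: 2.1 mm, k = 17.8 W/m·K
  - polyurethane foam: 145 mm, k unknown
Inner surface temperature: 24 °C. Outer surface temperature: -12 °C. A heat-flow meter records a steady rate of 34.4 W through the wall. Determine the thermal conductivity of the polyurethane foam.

Series thermal resistances:
R_stainless steel = L/(kA) = 0.0021/(17.8×5.63) = 2.096×10^-5 K/W
Sum of known resistances R_other = 2.096×10^-5 K/W
Total R = ΔT/Q = 36/34.4 = 1.047 K/W
R_polyurethane foam = R_total − R_other = 1.046 K/W
k = L/(R·A) = 0.145/(1.046×5.63)

k ≈ 0.0246 W/(m·K)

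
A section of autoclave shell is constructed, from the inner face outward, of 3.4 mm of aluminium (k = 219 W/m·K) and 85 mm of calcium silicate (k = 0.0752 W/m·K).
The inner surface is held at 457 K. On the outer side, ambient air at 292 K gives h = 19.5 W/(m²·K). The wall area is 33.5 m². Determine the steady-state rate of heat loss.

Treating each layer as a thermal resistance in series:
R_aluminium = L/(kA) = 0.0034/(219×33.5) = 4.634×10^-7 K/W
R_calcium silicate = L/(kA) = 0.085/(0.0752×33.5) = 0.03374 K/W
R_outer film = 1/(h_o·A) = 1/(19.5×33.5) = 0.001531 K/W
R_total = 0.03527 K/W
Q = ΔT / R_total = 165 / 0.03527

Q ≈ 4680 W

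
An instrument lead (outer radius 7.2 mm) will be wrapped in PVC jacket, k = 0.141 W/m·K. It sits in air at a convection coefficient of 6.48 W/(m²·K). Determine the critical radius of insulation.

For a cylinder r_cr = k/h = 0.141/6.48
r_cr = 21.8 mm; since the bare radius (7.2 mm) is below r_cr, adding a thin layer of insulation will *increase* heat loss.

r_cr ≈ 21.8 mm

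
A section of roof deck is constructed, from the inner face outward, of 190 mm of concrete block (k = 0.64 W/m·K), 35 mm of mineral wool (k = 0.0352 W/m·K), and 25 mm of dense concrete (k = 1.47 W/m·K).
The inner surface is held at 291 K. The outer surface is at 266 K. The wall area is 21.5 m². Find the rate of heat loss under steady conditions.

Model the wall as resistances in series:
R_concrete block = L/(kA) = 0.19/(0.64×21.5) = 0.01381 K/W
R_mineral wool = L/(kA) = 0.035/(0.0352×21.5) = 0.04625 K/W
R_dense concrete = L/(kA) = 0.025/(1.47×21.5) = 7.91×10^-4 K/W
R_total = 0.06085 K/W
Q = ΔT / R_total = 25 / 0.06085

Q ≈ 411 W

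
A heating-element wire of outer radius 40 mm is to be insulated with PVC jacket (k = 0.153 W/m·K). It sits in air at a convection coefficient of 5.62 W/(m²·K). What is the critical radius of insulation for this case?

For a cylinder r_cr = k/h = 0.153/5.62
r_cr = 27.2 mm; since the bare radius (40 mm) is above r_cr, any added insulation will reduce heat loss.

r_cr ≈ 27.2 mm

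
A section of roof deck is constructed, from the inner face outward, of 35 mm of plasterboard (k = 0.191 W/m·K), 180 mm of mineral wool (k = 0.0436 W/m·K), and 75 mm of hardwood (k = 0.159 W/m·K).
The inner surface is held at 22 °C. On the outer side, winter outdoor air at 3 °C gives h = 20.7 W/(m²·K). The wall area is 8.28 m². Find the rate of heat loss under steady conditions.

Q ≈ 32.6 W

Using the resistance-network approach (series):
R_plasterboard = L/(kA) = 0.035/(0.191×8.28) = 0.02213 K/W
R_mineral wool = L/(kA) = 0.18/(0.0436×8.28) = 0.4986 K/W
R_hardwood = L/(kA) = 0.075/(0.159×8.28) = 0.05697 K/W
R_outer film = 1/(h_o·A) = 1/(20.7×8.28) = 0.005834 K/W
R_total = 0.5835 K/W
Q = ΔT / R_total = 19 / 0.5835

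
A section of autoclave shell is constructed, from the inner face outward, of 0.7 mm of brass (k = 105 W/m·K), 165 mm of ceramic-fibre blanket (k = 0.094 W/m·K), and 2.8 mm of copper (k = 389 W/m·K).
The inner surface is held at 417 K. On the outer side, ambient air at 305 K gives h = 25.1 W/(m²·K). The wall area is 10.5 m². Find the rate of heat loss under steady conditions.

Q ≈ 655 W

Treating each layer as a thermal resistance in series:
R_brass = L/(kA) = 0.0007/(105×10.5) = 6.349×10^-7 K/W
R_ceramic-fibre blanket = L/(kA) = 0.165/(0.094×10.5) = 0.1672 K/W
R_copper = L/(kA) = 0.0028/(389×10.5) = 6.855×10^-7 K/W
R_outer film = 1/(h_o·A) = 1/(25.1×10.5) = 0.003794 K/W
R_total = 0.171 K/W
Q = ΔT / R_total = 112 / 0.171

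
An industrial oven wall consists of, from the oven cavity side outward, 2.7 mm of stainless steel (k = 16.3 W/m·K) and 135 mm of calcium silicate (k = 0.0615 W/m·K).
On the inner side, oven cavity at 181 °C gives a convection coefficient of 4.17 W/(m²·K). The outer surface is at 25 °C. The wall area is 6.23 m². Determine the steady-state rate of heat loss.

Using the resistance-network approach (series):
R_inner film = 1/(h_i·A) = 1/(4.17×6.23) = 0.03849 K/W
R_stainless steel = L/(kA) = 0.0027/(16.3×6.23) = 2.659×10^-5 K/W
R_calcium silicate = L/(kA) = 0.135/(0.0615×6.23) = 0.3523 K/W
R_total = 0.3909 K/W
Q = ΔT / R_total = 156 / 0.3909

Q ≈ 399 W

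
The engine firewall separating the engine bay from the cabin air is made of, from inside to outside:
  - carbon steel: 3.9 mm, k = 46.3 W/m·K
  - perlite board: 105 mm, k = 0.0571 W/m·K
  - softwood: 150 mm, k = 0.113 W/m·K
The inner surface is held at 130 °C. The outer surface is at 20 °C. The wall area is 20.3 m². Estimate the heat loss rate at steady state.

Thermal resistances in series:
R_carbon steel = L/(kA) = 0.0039/(46.3×20.3) = 4.149×10^-6 K/W
R_perlite board = L/(kA) = 0.105/(0.0571×20.3) = 0.09059 K/W
R_softwood = L/(kA) = 0.15/(0.113×20.3) = 0.06539 K/W
R_total = 0.156 K/W
Q = ΔT / R_total = 110 / 0.156

Q ≈ 705 W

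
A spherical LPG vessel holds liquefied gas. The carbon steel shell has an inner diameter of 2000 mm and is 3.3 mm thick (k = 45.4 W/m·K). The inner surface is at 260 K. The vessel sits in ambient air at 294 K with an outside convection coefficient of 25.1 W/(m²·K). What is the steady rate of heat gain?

Each spherical layer contributes R = (1/r_i − 1/r_o)/(4πk):
R_carbon steel shell = (1/1 − 1/1.0033)/(4π×45.4) = 5.765×10^-6 K/W
R_outer film = 1/(h·4πr_o²) = 1/(25.1×4π×1.0033²) = 0.00315 K/W
R_total = 0.003155 K/W
Q = ΔT/R_total = 34/0.003155

Q ≈ 10800 W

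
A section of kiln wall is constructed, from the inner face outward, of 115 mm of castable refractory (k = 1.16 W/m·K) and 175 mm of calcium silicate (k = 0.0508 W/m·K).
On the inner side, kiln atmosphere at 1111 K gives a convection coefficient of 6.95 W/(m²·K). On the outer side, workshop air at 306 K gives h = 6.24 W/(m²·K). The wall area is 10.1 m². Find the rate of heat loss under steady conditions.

Q ≈ 2110 W

Treating each layer as a thermal resistance in series:
R_inner film = 1/(h_i·A) = 1/(6.95×10.1) = 0.01425 K/W
R_castable refractory = L/(kA) = 0.115/(1.16×10.1) = 0.009816 K/W
R_calcium silicate = L/(kA) = 0.175/(0.0508×10.1) = 0.3411 K/W
R_outer film = 1/(h_o·A) = 1/(6.24×10.1) = 0.01587 K/W
R_total = 0.381 K/W
Q = ΔT / R_total = 805 / 0.381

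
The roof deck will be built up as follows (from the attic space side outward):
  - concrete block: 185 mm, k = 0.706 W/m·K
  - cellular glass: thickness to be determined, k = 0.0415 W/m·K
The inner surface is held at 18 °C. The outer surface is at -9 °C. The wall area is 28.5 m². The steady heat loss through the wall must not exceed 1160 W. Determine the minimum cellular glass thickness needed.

Series thermal resistances:
R_concrete block = L/(kA) = 0.185/(0.706×28.5) = 0.009194 K/W
Sum of the known resistances R_other = 0.009194 K/W
Required total resistance R_tot = ΔT/Q_allow = 27/1160 = 0.02328 K/W
R_cellular glass = R_tot − R_other = 0.01408 K/W
L = R·k·A = 0.01408×0.0415×28.5

L ≈ 16.7 mm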